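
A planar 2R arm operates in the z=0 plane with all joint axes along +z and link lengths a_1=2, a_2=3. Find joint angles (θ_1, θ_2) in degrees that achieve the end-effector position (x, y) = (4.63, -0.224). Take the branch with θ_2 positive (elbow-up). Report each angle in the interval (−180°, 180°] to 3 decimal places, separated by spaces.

cos θ_2 = (21.4871−2²−3²)/(2·2·3) = 0.7073; θ_2 = 44.9879° (elbow-up)
β = atan2(-0.2240,4.6300) = -2.7698°; ψ = atan2(2.1209,4.1218) = 27.2283°
θ_1 = β − ψ = -29.9981°

-29.998 44.988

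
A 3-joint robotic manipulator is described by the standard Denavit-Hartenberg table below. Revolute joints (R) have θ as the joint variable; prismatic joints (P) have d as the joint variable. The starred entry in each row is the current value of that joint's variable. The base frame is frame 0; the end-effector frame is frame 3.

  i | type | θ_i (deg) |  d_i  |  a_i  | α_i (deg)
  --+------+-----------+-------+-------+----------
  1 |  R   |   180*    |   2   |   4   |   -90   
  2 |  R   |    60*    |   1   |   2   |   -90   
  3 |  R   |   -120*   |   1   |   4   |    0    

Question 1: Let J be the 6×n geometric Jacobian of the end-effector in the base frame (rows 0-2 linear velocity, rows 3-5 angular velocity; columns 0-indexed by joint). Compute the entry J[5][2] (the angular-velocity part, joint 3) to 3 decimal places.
-0.500

axis z_2 = (0.8660,-0.0000,-0.5000); lever o_n−o_2 = (1.8660,-3.4641,1.2321)
cross product → J_v[:, 2] = (-1.7321,-2.0000,-3.0000)
J_ω[:, 2] = z_2
entry J[5][2] = -0.5000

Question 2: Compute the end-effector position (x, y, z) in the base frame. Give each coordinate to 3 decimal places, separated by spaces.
after link 1: o_1 = (-4.0000, 0.0000, 2.0000)
after link 2: o_2 = (-5.0000, -1.0000, 0.2679)
after link 3: o_3 = (-3.1340, -4.4641, 1.5000)

-3.134 -4.464 1.500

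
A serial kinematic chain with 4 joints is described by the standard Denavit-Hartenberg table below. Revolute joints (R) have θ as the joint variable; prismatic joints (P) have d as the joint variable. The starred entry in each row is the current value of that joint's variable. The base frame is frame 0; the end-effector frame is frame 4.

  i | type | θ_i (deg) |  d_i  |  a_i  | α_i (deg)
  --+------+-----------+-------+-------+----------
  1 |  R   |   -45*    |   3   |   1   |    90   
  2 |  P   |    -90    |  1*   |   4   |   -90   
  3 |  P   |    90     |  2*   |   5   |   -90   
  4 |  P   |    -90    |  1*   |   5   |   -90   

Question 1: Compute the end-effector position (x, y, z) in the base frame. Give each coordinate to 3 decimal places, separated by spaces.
after link 1: o_1 = (0.7071, -0.7071, 3.0000)
after link 2: o_2 = (0.0000, -1.4142, -1.0000)
after link 3: o_3 = (4.9497, 0.7071, -1.0000)
after link 4: o_4 = (8.4853, -2.8284, -0.0000)

8.485 -2.828 -0.000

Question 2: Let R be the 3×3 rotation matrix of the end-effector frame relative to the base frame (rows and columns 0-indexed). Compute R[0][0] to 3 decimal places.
0.707

End-effector x-axis (col 0 of R) = (0.7071,-0.7071,-0.0000)
R[0][0] = 0.7071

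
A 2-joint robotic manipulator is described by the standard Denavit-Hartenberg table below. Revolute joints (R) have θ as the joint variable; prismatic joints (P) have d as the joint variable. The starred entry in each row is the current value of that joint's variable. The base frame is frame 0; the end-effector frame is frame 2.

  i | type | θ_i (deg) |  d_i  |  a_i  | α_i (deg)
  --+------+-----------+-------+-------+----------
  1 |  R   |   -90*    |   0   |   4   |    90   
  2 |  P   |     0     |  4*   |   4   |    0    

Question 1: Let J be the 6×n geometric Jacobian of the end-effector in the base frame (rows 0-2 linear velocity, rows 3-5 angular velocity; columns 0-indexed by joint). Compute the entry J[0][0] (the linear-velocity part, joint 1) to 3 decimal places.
axis z_0 = ẑ; lever o_n−o_0 = (-4.0000,-8.0000,0.0000)
cross product → J_v[:, 0] = (8.0000,-4.0000,0.0000)
J_ω[:, 0] = z_0
entry J[0][0] = 8.0000

8.000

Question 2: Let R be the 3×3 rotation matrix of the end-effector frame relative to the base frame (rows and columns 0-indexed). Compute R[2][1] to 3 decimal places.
1.000

End-effector y-axis (col 1 of R) = (0.0000,0.0000,1.0000)
R[2][1] = 1.0000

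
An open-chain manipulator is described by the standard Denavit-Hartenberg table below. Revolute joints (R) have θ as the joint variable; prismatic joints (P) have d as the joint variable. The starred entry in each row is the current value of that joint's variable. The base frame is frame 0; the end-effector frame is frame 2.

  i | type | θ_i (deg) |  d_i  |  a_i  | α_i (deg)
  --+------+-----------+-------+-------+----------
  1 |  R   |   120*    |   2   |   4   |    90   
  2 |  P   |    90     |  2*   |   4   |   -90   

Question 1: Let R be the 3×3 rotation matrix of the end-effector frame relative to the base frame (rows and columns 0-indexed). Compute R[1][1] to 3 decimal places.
End-effector y-axis (col 1 of R) = (-0.8660,-0.5000,-0.0000)
R[1][1] = -0.5000

-0.500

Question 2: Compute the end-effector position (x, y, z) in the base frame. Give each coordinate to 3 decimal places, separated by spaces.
after link 1: o_1 = (-2.0000, 3.4641, 2.0000)
after link 2: o_2 = (-0.2679, 4.4641, 6.0000)

-0.268 4.464 6.000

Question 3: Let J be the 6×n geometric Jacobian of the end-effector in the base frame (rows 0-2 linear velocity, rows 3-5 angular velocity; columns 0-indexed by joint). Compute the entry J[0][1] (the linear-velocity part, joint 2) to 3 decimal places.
prismatic axis z_1 = (0.8660,0.5000,0.0000)
J_v[:, 1] = z_1; J_ω[:, 1] = (0,0,0)
entry J[0][1] = 0.8660

0.866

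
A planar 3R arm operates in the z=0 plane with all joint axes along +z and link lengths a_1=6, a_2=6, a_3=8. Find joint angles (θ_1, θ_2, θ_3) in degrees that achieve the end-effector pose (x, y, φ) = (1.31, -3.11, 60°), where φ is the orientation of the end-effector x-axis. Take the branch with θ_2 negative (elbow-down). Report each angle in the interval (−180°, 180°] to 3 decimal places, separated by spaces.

wrist centre = target − a_3·(cos φ, sin φ) = (-2.6900, -10.0382)
cos θ_2 = (108.0016−6²−6²)/(2·6·6) = 0.5000; θ_2 = -59.9985° (elbow-down)
β = atan2(-10.0382,-2.6900) = -105.0014°; ψ = atan2(-5.1961,9.0001) = -29.9993°
θ_1 = β − ψ = -75.0022°
θ_3 = φ − θ_1 − θ_2 = -164.9993° (wrapped to (-180°,180°])

-75.002 -59.999 -164.999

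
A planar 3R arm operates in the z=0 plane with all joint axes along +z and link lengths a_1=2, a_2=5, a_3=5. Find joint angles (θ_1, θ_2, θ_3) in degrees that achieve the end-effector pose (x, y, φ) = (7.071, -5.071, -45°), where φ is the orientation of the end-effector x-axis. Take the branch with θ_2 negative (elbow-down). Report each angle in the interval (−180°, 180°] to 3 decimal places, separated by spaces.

wrist centre = target − a_3·(cos φ, sin φ) = (3.5355, -1.5355)
cos θ_2 = (14.8572−2²−5²)/(2·2·5) = -0.7071; θ_2 = -135.0028° (elbow-down)
β = atan2(-1.5355,3.5355) = -23.4755°; ψ = atan2(-3.5354,-1.5357) = -113.4794°
θ_1 = β − ψ = 90.0039°
θ_3 = φ − θ_1 − θ_2 = -0.0011° (wrapped to (-180°,180°])

90.004 -135.003 -0.001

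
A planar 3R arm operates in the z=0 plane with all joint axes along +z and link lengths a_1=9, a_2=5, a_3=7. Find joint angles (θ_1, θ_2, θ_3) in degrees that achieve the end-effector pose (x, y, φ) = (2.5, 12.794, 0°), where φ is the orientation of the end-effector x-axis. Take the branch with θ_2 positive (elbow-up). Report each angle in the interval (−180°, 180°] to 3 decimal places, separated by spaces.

wrist centre = target − a_3·(cos φ, sin φ) = (-4.5000, 12.7940)
cos θ_2 = (183.9364−9²−5²)/(2·9·5) = 0.8660; θ_2 = 30.0074° (elbow-up)
β = atan2(12.7940,-4.5000) = 109.3782°; ψ = atan2(2.5006,13.3298) = 10.6247°
θ_1 = β − ψ = 98.7534°
θ_3 = φ − θ_1 − θ_2 = -128.7609° (wrapped to (-180°,180°])

98.753 30.007 -128.761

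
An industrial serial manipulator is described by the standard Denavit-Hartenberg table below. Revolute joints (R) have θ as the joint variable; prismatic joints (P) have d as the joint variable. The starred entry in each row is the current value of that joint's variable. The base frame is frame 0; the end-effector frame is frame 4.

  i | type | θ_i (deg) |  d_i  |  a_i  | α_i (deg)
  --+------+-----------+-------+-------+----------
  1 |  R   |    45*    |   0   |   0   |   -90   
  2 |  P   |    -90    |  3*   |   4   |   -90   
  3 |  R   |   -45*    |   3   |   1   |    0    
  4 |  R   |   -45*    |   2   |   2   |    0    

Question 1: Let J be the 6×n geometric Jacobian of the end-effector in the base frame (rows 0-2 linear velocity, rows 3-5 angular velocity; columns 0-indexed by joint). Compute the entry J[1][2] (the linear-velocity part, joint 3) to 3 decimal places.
axis z_2 = (0.7071,0.7071,-0.0000); lever o_n−o_2 = (1.6213,5.4497,0.7071)
cross product → J_v[:, 2] = (0.5000,-0.5000,2.7071)
J_ω[:, 2] = z_2
entry J[1][2] = -0.5000

-0.500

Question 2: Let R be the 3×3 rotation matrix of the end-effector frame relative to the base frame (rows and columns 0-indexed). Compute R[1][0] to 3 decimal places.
0.707

End-effector x-axis (col 0 of R) = (-0.7071,0.7071,0.0000)
R[1][0] = 0.7071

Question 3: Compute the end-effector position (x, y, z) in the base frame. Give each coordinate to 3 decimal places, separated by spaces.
after link 1: o_1 = (0.0000, 0.0000, 0.0000)
after link 2: o_2 = (-2.1213, 2.1213, 4.0000)
after link 3: o_3 = (-0.5000, 4.7426, 4.7071)
after link 4: o_4 = (-0.5000, 7.5711, 4.7071)

-0.500 7.571 4.707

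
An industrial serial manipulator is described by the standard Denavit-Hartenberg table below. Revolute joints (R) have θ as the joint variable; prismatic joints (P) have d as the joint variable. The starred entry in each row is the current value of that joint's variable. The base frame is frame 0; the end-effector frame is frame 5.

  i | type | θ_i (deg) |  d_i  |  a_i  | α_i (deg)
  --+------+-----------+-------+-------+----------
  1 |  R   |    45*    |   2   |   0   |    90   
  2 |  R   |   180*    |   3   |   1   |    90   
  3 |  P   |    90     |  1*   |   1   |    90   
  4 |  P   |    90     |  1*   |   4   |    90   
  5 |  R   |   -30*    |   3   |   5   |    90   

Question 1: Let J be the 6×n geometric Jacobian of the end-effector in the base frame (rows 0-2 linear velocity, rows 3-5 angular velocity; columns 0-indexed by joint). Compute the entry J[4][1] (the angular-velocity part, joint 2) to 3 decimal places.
-0.707

axis z_1 = (0.7071,-0.7071,0.0000); lever o_n−o_1 = (5.3033,-4.5962,9.3301)
cross product → J_v[:, 1] = (-6.5974,-6.5974,0.5000)
J_ω[:, 1] = z_1
entry J[4][1] = -0.7071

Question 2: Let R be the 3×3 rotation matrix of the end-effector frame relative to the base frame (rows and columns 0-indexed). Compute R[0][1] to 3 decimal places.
End-effector y-axis (col 1 of R) = (0.7071,-0.7071,-0.0000)
R[0][1] = 0.7071

0.707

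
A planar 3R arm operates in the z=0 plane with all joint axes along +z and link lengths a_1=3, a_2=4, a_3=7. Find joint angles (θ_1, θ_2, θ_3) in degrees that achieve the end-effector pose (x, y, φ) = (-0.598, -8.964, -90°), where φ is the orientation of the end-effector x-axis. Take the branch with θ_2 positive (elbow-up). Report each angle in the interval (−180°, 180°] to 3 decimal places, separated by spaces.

149.998 150.002 -30.000

wrist centre = target − a_3·(cos φ, sin φ) = (-0.5980, -1.9640)
cos θ_2 = (4.2149−3²−4²)/(2·3·4) = -0.8660; θ_2 = 150.0023° (elbow-up)
β = atan2(-1.9640,-0.5980) = -106.9345°; ψ = atan2(1.9999,-0.4642) = 103.0674°
θ_1 = β − ψ = -210.0019°
θ_3 = φ − θ_1 − θ_2 = -30.0004° (wrapped to (-180°,180°])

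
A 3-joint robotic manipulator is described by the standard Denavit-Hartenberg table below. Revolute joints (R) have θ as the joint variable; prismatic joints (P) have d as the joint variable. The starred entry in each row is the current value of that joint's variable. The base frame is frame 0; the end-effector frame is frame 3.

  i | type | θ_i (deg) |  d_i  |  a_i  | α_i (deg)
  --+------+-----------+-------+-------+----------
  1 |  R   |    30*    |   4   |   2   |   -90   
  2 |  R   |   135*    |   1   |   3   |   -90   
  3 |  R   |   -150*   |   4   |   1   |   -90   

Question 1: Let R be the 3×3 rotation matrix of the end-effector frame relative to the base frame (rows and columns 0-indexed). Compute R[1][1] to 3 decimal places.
0.354

End-effector y-axis (col 1 of R) = (0.6124,0.3536,-0.7071)
R[1][1] = 0.3536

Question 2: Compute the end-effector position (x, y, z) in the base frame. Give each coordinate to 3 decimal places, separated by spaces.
-2.774 0.130 5.319

after link 1: o_1 = (1.7321, 1.0000, 4.0000)
after link 2: o_2 = (-0.6051, 0.8054, 1.8787)
after link 3: o_3 = (-2.7742, 0.1304, 5.3195)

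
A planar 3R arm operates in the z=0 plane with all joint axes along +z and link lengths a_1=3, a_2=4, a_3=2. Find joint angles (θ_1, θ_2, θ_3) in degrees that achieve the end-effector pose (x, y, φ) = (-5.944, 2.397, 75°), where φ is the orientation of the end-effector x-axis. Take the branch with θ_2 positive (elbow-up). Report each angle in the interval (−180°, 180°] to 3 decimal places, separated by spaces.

wrist centre = target − a_3·(cos φ, sin φ) = (-6.4616, 0.4651)
cos θ_2 = (41.9691−3²−4²)/(2·3·4) = 0.7070; θ_2 = 45.0048° (elbow-up)
β = atan2(0.4651,-6.4616) = 175.8826°; ψ = atan2(2.8287,5.8282) = 25.8893°
θ_1 = β − ψ = 149.9933°
θ_3 = φ − θ_1 − θ_2 = -119.9982° (wrapped to (-180°,180°])

149.993 45.005 -119.998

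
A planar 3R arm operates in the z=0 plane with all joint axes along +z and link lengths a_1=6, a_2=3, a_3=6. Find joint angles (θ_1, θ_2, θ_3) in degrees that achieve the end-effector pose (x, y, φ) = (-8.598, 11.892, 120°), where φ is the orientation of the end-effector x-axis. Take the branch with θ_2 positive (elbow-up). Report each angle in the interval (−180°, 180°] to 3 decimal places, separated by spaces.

119.996 30.016 -30.012

wrist centre = target − a_3·(cos φ, sin φ) = (-5.5980, 6.6958)
cos θ_2 = (76.1720−6²−3²)/(2·6·3) = 0.8659; θ_2 = 30.0157° (elbow-up)
β = atan2(6.6958,-5.5980) = 129.8970°; ψ = atan2(1.5007,8.5977) = 9.9012°
θ_1 = β − ψ = 119.9958°
θ_3 = φ − θ_1 − θ_2 = -30.0115° (wrapped to (-180°,180°])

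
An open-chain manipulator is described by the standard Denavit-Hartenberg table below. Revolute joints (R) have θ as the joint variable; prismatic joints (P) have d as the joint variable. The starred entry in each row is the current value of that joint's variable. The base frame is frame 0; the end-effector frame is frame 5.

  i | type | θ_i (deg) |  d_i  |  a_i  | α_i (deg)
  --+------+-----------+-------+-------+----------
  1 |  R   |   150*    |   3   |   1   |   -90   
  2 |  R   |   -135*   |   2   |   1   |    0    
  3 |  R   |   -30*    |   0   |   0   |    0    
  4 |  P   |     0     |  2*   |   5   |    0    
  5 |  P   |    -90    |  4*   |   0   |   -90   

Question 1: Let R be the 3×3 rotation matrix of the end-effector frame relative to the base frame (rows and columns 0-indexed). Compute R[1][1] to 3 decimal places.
0.866

End-effector y-axis (col 1 of R) = (0.5000,0.8660,-0.0000)
R[1][1] = 0.8660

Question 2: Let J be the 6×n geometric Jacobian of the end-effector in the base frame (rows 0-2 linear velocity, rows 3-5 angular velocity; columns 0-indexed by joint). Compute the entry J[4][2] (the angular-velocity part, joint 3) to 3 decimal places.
axis z_2 = (-0.5000,-0.8660,0.0000); lever o_n−o_2 = (1.1826,-7.6110,1.2941)
cross product → J_v[:, 2] = (-1.1207,0.6470,4.8296)
J_ω[:, 2] = z_2
entry J[4][2] = -0.8660

-0.866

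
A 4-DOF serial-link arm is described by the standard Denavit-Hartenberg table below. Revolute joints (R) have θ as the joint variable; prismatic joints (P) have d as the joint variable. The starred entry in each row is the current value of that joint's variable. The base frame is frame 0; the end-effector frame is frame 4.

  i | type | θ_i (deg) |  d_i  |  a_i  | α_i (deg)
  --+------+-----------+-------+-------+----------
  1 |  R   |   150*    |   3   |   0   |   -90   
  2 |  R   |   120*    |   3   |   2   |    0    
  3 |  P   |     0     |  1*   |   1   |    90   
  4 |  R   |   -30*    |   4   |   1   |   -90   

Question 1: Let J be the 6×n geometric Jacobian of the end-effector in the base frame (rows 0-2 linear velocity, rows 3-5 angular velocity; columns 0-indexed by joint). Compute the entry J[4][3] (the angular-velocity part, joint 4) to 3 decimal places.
axis z_3 = (-0.7500,0.4330,-0.5000); lever o_n−o_3 = (-2.3750,1.9486,-2.7500)
cross product → J_v[:, 3] = (-0.2165,-0.8750,-0.4330)
J_ω[:, 3] = z_3
entry J[4][3] = 0.4330

0.433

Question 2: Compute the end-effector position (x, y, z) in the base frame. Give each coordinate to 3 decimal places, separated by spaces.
-3.076 -2.266 -2.348

after link 1: o_1 = (0.0000, 0.0000, 3.0000)
after link 2: o_2 = (-0.6340, -3.0981, 1.2679)
after link 3: o_3 = (-0.7010, -4.2141, 0.4019)
after link 4: o_4 = (-3.0760, -2.2655, -2.3481)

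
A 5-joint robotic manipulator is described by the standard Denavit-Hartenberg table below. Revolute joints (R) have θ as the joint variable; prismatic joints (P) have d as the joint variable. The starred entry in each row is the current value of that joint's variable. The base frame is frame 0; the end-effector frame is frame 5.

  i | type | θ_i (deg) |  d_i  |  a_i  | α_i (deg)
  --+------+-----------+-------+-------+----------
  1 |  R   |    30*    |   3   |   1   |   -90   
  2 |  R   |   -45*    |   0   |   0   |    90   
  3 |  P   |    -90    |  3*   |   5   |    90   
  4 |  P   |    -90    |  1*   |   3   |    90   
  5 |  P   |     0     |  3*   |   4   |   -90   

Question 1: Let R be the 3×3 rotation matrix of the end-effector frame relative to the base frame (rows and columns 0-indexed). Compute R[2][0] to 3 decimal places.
-0.707

End-effector x-axis (col 0 of R) = (0.6124,0.3536,-0.7071)
R[2][0] = -0.7071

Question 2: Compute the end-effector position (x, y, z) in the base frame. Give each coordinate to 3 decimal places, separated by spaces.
after link 1: o_1 = (0.8660, 0.5000, 3.0000)
after link 2: o_2 = (0.8660, 0.5000, 3.0000)
after link 3: o_3 = (1.5289, -4.8908, 5.1213)
after link 4: o_4 = (2.7537, -4.1837, 2.2929)
after link 5: o_5 = (3.7031, -0.1714, -0.5355)

3.703 -0.171 -0.536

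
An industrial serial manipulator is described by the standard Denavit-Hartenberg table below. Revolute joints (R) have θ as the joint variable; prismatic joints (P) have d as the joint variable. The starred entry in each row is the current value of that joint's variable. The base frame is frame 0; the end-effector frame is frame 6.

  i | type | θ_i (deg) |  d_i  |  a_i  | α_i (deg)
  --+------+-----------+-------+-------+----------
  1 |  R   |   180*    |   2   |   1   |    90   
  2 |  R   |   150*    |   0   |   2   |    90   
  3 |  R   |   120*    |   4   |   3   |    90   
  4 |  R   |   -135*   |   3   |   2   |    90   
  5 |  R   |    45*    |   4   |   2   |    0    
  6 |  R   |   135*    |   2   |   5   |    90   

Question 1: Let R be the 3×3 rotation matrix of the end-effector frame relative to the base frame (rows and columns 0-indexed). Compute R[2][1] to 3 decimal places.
End-effector y-axis (col 1 of R) = (-0.0474,-0.6124,0.7891)
R[2][1] = 0.7891

0.789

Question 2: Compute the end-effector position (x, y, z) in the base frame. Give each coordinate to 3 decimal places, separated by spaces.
-0.587 2.102 13.051

after link 1: o_1 = (-1.0000, 0.0000, 2.0000)
after link 2: o_2 = (0.7321, -0.0000, 3.0000)
after link 3: o_3 = (-2.5670, 2.5981, 5.7141)
after link 4: o_4 = (1.0025, 2.8733, 6.1419)
after link 5: o_5 = (2.8067, 0.2649, 9.2949)
after link 6: o_6 = (-0.5867, 2.1020, 13.0512)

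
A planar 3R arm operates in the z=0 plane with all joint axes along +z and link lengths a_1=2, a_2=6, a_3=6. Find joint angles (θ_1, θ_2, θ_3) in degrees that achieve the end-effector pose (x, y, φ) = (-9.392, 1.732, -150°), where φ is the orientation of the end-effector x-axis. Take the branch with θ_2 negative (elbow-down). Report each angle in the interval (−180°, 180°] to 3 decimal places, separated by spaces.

wrist centre = target − a_3·(cos φ, sin φ) = (-4.1958, 4.7320)
cos θ_2 = (39.9970−2²−6²)/(2·2·6) = -0.0001; θ_2 = -90.0073° (elbow-down)
β = atan2(4.7320,-4.1958) = 131.5633°; ψ = atan2(-6.0000,1.9992) = -71.5716°
θ_1 = β − ψ = 203.1349°
θ_3 = φ − θ_1 − θ_2 = 96.8724° (wrapped to (-180°,180°])

-156.865 -90.007 96.872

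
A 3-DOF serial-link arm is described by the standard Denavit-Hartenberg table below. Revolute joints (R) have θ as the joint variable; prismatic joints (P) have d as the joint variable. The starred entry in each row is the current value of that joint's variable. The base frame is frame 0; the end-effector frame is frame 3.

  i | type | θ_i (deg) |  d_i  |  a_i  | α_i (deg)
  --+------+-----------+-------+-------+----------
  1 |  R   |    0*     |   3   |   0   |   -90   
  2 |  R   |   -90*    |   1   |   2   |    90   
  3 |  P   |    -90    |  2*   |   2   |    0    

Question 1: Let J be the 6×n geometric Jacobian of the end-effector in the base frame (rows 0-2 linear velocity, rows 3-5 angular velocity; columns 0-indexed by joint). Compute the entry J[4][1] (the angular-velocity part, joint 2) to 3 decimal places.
1.000

axis z_1 = (0.0000,1.0000,0.0000); lever o_n−o_1 = (-2.0000,-1.0000,2.0000)
cross product → J_v[:, 1] = (2.0000,-0.0000,2.0000)
J_ω[:, 1] = z_1
entry J[4][1] = 1.0000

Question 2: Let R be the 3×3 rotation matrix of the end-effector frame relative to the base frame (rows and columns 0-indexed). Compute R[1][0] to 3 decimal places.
-1.000

End-effector x-axis (col 0 of R) = (-0.0000,-1.0000,0.0000)
R[1][0] = -1.0000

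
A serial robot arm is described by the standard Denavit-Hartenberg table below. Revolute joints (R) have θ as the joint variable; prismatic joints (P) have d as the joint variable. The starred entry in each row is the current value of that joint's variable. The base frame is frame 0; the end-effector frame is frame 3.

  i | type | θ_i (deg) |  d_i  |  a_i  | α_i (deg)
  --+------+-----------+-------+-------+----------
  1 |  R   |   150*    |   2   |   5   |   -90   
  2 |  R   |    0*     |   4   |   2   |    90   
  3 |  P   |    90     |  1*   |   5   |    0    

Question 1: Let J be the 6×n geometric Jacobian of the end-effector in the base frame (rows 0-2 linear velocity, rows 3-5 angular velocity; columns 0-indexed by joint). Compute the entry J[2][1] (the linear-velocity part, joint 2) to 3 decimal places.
-2.000

axis z_1 = (-0.5000,-0.8660,0.0000); lever o_n−o_1 = (-6.2321,-6.7942,1.0000)
cross product → J_v[:, 1] = (-0.8660,0.5000,-2.0000)
J_ω[:, 1] = z_1
entry J[2][1] = -2.0000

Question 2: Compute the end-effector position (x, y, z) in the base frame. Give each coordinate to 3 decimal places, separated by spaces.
-10.562 -4.294 3.000

after link 1: o_1 = (-4.3301, 2.5000, 2.0000)
after link 2: o_2 = (-8.0622, 0.0359, 2.0000)
after link 3: o_3 = (-10.5622, -4.2942, 3.0000)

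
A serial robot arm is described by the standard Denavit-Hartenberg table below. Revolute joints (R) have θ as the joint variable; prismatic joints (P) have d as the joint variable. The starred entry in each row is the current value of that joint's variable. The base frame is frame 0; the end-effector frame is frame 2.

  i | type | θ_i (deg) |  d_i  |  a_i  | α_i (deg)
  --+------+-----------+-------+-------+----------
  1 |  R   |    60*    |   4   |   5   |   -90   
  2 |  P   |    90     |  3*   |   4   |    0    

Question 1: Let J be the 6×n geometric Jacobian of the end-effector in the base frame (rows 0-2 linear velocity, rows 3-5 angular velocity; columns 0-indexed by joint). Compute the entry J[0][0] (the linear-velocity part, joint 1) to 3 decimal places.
-5.830

axis z_0 = ẑ; lever o_n−o_0 = (-0.0981,5.8301,0.0000)
cross product → J_v[:, 0] = (-5.8301,-0.0981,0.0000)
J_ω[:, 0] = z_0
entry J[0][0] = -5.8301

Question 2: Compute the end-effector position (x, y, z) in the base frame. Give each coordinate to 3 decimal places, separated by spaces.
after link 1: o_1 = (2.5000, 4.3301, 4.0000)
after link 2: o_2 = (-0.0981, 5.8301, 0.0000)

-0.098 5.830 0.000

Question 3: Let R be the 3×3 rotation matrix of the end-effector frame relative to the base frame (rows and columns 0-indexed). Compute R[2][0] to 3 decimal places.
End-effector x-axis (col 0 of R) = (-0.0000,0.0000,-1.0000)
R[2][0] = -1.0000

-1.000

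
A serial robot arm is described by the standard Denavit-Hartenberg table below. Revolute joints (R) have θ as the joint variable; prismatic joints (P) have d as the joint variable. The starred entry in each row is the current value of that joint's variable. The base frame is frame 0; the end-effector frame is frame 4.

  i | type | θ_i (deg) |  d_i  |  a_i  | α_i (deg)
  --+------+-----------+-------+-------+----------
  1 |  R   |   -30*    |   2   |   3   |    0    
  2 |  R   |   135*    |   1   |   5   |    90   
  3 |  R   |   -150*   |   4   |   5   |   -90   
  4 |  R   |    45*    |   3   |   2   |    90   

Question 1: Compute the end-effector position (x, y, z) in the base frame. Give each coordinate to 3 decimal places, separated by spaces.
4.851 0.082 -2.805

after link 1: o_1 = (2.5981, -1.5000, 2.0000)
after link 2: o_2 = (1.3040, 3.3296, 3.0000)
after link 3: o_3 = (6.2884, 0.1823, 0.5000)
after link 4: o_4 = (4.8511, 0.0822, -2.8052)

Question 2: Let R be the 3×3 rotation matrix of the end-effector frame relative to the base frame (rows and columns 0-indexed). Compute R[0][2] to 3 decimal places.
0.842

End-effector z-axis (col 2 of R) = (0.8415,-0.4085,-0.3536)
R[0][2] = 0.8415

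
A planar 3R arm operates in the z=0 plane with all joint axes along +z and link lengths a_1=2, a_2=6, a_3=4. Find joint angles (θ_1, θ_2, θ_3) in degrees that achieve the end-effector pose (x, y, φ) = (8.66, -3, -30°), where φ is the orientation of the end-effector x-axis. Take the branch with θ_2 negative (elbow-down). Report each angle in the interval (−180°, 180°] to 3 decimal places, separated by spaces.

wrist centre = target − a_3·(cos φ, sin φ) = (5.1959, -1.0000)
cos θ_2 = (27.9974−2²−6²)/(2·2·6) = -0.5001; θ_2 = -120.0073° (elbow-down)
β = atan2(-1.0000,5.1959) = -10.8939°; ψ = atan2(-5.1958,-1.0007) = -100.9012°
θ_1 = β − ψ = 90.0073°
θ_3 = φ − θ_1 − θ_2 = -0.0000° (wrapped to (-180°,180°])

90.007 -120.007 -0.000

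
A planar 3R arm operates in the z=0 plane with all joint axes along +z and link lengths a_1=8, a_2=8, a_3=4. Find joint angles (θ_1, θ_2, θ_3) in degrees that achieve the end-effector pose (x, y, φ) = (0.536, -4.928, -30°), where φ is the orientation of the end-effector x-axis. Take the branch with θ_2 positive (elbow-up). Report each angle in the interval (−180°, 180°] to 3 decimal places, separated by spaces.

wrist centre = target − a_3·(cos φ, sin φ) = (-2.9281, -2.9280)
cos θ_2 = (17.1470−8²−8²)/(2·8·8) = -0.8660; θ_2 = 150.0016° (elbow-up)
β = atan2(-2.9280,-2.9281) = -135.0010°; ψ = atan2(3.9998,1.0717) = 75.0008°
θ_1 = β − ψ = -210.0018°
θ_3 = φ − θ_1 − θ_2 = 30.0002° (wrapped to (-180°,180°])

149.998 150.002 30.000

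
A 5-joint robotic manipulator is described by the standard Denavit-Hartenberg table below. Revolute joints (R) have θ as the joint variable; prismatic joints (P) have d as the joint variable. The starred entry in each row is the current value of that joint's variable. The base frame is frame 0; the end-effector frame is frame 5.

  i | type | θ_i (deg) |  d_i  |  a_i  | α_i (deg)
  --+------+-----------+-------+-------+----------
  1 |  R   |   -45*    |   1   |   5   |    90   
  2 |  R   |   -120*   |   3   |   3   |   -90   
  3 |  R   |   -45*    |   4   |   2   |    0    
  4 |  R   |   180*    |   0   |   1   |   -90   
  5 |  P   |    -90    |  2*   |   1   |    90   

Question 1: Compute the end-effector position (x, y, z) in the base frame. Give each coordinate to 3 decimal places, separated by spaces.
2.165 -9.408 -3.486

after link 1: o_1 = (3.5355, -3.5355, 1.0000)
after link 2: o_2 = (0.3536, -4.5962, -1.5981)
after link 3: o_3 = (1.3030, -7.5457, -4.8228)
after link 4: o_4 = (2.0530, -7.2957, -4.2104)
after link 5: o_5 = (2.1654, -9.4081, -3.4857)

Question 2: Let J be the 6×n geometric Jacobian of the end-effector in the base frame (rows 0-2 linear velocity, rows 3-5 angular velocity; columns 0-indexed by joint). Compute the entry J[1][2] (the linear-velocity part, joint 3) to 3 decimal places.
axis z_2 = (0.6124,-0.6124,-0.5000); lever o_n−o_2 = (1.8119,-4.8119,-1.8876)
cross product → J_v[:, 2] = (-1.2500,0.2500,-1.8371)
J_ω[:, 2] = z_2
entry J[1][2] = 0.2500

0.250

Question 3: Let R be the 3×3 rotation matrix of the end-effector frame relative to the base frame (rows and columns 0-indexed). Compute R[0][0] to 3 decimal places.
0.612

End-effector x-axis (col 0 of R) = (0.6124,-0.6124,-0.5000)
R[0][0] = 0.6124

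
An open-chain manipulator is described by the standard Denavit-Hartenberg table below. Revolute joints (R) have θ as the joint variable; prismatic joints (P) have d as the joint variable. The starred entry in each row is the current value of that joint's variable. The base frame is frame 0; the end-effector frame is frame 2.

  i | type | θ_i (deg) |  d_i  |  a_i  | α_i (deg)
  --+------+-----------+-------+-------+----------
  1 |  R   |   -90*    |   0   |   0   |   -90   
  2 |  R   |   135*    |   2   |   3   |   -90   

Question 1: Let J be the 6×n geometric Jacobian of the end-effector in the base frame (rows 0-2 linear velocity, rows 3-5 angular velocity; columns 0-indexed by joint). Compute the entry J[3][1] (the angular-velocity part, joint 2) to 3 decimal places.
1.000

axis z_1 = (1.0000,0.0000,0.0000); lever o_n−o_1 = (2.0000,2.1213,-2.1213)
cross product → J_v[:, 1] = (-0.0000,2.1213,2.1213)
J_ω[:, 1] = z_1
entry J[3][1] = 1.0000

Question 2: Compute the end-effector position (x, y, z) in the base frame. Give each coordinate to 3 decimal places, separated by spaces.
after link 1: o_1 = (0.0000, 0.0000, 0.0000)
after link 2: o_2 = (2.0000, 2.1213, -2.1213)

2.000 2.121 -2.121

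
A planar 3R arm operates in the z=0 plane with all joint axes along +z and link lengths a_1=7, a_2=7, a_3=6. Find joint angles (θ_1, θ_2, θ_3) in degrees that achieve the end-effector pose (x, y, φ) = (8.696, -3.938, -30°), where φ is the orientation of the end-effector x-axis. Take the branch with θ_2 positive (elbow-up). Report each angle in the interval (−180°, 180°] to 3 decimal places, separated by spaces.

-90.004 150.001 -89.997

wrist centre = target − a_3·(cos φ, sin φ) = (3.4998, -0.9380)
cos θ_2 = (13.1288−7²−7²)/(2·7·7) = -0.8660; θ_2 = 150.0009° (elbow-up)
β = atan2(-0.9380,3.4998) = -15.0033°; ψ = atan2(3.4999,0.9378) = 75.0004°
θ_1 = β − ψ = -90.0038°
θ_3 = φ − θ_1 − θ_2 = -89.9971° (wrapped to (-180°,180°])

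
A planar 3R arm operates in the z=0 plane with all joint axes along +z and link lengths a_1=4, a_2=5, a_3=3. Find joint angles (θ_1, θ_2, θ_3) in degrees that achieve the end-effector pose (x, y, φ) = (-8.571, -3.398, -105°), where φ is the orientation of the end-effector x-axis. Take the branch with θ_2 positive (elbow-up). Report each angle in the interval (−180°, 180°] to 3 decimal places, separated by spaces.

wrist centre = target − a_3·(cos φ, sin φ) = (-7.7945, -0.5002)
cos θ_2 = (61.0051−4²−5²)/(2·4·5) = 0.5001; θ_2 = 59.9915° (elbow-up)
β = atan2(-0.5002,-7.7945) = -176.3280°; ψ = atan2(4.3298,6.5006) = 33.6656°
θ_1 = β − ψ = -209.9937°
θ_3 = φ − θ_1 − θ_2 = 45.0021° (wrapped to (-180°,180°])

150.006 59.992 45.002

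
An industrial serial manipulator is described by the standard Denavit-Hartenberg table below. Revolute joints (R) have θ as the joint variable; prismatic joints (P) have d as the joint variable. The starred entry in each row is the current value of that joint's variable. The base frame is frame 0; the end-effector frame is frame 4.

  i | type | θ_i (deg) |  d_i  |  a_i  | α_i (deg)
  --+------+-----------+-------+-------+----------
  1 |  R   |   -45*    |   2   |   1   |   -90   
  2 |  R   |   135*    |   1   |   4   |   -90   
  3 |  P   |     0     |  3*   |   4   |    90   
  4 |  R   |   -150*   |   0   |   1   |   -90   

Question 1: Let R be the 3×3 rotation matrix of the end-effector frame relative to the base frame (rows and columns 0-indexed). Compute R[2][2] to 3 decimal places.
End-effector z-axis (col 2 of R) = (0.1830,-0.1830,-0.9659)
R[2][2] = -0.9659

-0.966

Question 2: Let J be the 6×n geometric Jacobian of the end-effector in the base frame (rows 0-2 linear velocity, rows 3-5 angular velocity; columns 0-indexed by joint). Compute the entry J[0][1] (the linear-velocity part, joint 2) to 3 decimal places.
axis z_1 = (0.7071,0.7071,0.0000); lever o_n−o_1 = (-4.1099,5.5241,-3.2767)
cross product → J_v[:, 1] = (-2.3170,2.3170,6.8122)
J_ω[:, 1] = z_1
entry J[0][1] = -2.3170

-2.317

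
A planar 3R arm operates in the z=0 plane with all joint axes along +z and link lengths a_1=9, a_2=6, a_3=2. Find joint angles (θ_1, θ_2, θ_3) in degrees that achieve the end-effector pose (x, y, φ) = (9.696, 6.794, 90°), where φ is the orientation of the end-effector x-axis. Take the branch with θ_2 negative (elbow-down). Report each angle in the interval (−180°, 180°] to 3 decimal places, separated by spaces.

wrist centre = target − a_3·(cos φ, sin φ) = (9.6960, 4.7940)
cos θ_2 = (116.9949−9²−6²)/(2·9·6) = -0.0000; θ_2 = -90.0027° (elbow-down)
β = atan2(4.7940,9.6960) = 26.3092°; ψ = atan2(-6.0000,8.9997) = -33.6909°
θ_1 = β − ψ = 60.0001°
θ_3 = φ − θ_1 − θ_2 = 120.0026° (wrapped to (-180°,180°])

60.000 -90.003 120.003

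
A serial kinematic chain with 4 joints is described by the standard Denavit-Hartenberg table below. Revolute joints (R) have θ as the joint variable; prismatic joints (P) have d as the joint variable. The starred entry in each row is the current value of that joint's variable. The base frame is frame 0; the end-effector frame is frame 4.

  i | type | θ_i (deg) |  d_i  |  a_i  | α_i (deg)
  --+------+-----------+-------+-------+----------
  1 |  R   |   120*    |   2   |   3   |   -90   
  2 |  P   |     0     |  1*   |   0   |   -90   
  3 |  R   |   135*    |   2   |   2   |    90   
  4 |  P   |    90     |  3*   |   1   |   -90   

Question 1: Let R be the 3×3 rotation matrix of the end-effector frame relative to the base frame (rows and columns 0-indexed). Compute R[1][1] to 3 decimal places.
End-effector y-axis (col 1 of R) = (-0.2588,-0.9659,0.0000)
R[1][1] = -0.9659

-0.966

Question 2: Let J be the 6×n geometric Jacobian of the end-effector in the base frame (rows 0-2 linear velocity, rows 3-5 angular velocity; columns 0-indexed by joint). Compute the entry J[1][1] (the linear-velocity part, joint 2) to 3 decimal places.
prismatic axis z_1 = (-0.8660,-0.5000,0.0000)
J_v[:, 1] = z_1; J_ω[:, 1] = (0,0,0)
entry J[1][1] = -0.5000

-0.500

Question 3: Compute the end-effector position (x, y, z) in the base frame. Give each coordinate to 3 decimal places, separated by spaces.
after link 1: o_1 = (-1.5000, 2.5981, 2.0000)
after link 2: o_2 = (-2.3660, 2.0981, 2.0000)
after link 3: o_3 = (-0.4342, 1.5804, -0.0000)
after link 4: o_4 = (0.3423, 4.4782, -1.0000)

0.342 4.478 -1.000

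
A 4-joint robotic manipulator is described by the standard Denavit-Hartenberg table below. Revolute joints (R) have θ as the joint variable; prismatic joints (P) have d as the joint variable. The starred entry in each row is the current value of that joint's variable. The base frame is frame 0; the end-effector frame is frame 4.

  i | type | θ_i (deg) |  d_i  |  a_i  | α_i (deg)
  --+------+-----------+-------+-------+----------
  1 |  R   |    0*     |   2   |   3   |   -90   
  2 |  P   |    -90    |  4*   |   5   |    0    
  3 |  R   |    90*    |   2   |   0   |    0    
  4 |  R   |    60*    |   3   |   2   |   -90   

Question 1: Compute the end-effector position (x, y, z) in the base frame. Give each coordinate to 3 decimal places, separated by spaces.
after link 1: o_1 = (3.0000, 0.0000, 2.0000)
after link 2: o_2 = (3.0000, 4.0000, 7.0000)
after link 3: o_3 = (3.0000, 6.0000, 7.0000)
after link 4: o_4 = (4.0000, 9.0000, 5.2679)

4.000 9.000 5.268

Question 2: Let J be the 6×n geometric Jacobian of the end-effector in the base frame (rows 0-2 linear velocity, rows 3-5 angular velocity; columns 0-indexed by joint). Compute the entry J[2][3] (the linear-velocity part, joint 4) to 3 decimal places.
axis z_3 = (0.0000,1.0000,0.0000); lever o_n−o_3 = (1.0000,3.0000,-1.7321)
cross product → J_v[:, 3] = (-1.7321,0.0000,-1.0000)
J_ω[:, 3] = z_3
entry J[2][3] = -1.0000

-1.000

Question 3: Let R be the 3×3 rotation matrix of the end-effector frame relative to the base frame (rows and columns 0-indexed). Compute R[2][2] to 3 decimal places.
-0.500

End-effector z-axis (col 2 of R) = (-0.8660,0.0000,-0.5000)
R[2][2] = -0.5000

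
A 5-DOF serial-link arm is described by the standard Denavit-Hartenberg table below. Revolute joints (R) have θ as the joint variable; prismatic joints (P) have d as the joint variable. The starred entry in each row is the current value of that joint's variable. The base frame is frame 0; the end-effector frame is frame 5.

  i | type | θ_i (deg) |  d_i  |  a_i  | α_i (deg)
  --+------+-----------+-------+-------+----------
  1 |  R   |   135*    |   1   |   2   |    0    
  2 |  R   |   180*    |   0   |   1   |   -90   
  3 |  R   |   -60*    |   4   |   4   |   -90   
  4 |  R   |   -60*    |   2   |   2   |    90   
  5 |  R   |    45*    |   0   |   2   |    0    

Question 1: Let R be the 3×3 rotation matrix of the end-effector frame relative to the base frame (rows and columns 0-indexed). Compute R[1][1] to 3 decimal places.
-0.741

End-effector y-axis (col 1 of R) = (-0.1250,-0.7410,-0.6597)
R[1][1] = -0.7410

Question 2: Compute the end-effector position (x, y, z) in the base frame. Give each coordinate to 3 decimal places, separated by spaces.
after link 1: o_1 = (-1.4142, 1.4142, 1.0000)
after link 2: o_2 = (-0.7071, 0.7071, 1.0000)
after link 3: o_3 = (3.5355, 2.1213, 4.4641)
after link 4: o_4 = (6.3386, 1.7678, 4.3301)
after link 5: o_5 = (8.3206, 1.5178, 4.2354)

8.321 1.518 4.235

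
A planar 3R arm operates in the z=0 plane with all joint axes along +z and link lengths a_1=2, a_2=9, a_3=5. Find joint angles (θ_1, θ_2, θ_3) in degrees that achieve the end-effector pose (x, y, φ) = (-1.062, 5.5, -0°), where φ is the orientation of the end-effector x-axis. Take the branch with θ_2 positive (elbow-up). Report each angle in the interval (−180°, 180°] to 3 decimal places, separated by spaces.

29.995 120.004 -149.999

wrist centre = target − a_3·(cos φ, sin φ) = (-6.0620, 5.5000)
cos θ_2 = (66.9978−2²−9²)/(2·2·9) = -0.5001; θ_2 = 120.0040° (elbow-up)
β = atan2(5.5000,-6.0620) = 137.7828°; ψ = atan2(7.7939,-2.5005) = 107.7879°
θ_1 = β − ψ = 29.9949°
θ_3 = φ − θ_1 − θ_2 = -149.9989° (wrapped to (-180°,180°])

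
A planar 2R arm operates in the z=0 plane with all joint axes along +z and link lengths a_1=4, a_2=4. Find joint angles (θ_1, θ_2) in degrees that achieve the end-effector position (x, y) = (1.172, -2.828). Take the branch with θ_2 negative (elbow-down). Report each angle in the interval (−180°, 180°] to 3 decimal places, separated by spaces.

0.012 -135.004

cos θ_2 = (9.3712−4²−4²)/(2·4·4) = -0.7072; θ_2 = -135.0036° (elbow-down)
β = atan2(-2.8280,1.1720) = -67.4896°; ψ = atan2(-2.8283,1.1714) = -67.5018°
θ_1 = β − ψ = 0.0122°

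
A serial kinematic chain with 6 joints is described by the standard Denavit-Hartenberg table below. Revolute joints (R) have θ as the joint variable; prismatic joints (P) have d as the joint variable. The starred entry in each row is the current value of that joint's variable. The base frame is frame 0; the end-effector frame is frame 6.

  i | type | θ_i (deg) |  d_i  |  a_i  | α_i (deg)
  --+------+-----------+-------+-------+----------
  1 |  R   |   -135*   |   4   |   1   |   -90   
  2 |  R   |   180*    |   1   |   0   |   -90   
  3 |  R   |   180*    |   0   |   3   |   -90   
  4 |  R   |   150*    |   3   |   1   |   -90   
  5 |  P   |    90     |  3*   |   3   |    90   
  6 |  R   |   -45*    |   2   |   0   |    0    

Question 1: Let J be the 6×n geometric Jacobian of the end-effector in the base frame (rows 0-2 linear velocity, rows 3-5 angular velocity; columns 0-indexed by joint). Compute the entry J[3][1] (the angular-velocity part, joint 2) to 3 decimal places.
0.707

axis z_1 = (0.7071,-0.7071,0.0000); lever o_n−o_1 = (1.4836,0.0694,1.0981)
cross product → J_v[:, 1] = (-0.7765,-0.7765,1.0981)
J_ω[:, 1] = z_1
entry J[3][1] = 0.7071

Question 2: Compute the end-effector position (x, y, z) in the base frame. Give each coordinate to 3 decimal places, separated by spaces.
after link 1: o_1 = (-0.7071, -0.7071, 4.0000)
after link 2: o_2 = (0.0000, -1.4142, 4.0000)
after link 3: o_3 = (-2.1213, -3.5355, 4.0000)
after link 4: o_4 = (0.6124, -5.0445, 3.5000)
after link 5: o_5 = (-0.4483, -1.8625, 6.0981)
after link 6: o_6 = (0.7765, -0.6378, 5.0981)

0.776 -0.638 5.098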